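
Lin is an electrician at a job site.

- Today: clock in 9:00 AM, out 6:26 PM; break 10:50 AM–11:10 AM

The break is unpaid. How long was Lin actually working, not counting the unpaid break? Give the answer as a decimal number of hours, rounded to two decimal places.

Today: 9:00 AM–6:26 PM = 9 h 26 min; less 20 min break → 9 h 6 min

9.10 hours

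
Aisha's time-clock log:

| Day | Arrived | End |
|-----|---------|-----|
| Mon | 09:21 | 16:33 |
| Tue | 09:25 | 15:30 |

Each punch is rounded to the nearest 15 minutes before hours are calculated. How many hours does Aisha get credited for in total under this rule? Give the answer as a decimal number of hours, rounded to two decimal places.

13.25 hours

Mon: in 09:21→09:15, out 16:33→16:30; 7 h 15 min
Tue: in 09:25→09:30, out 15:30→15:30; 6 h 0 min
Total credited: 13 h 15 min.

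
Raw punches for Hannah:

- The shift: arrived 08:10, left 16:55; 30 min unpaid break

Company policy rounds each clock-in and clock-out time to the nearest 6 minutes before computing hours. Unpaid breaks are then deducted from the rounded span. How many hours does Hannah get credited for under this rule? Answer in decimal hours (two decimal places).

8.20 hours

The shift: in 08:10→08:12, out 16:55→16:54; 8 h 42 min − 30 min = 8 h 12 min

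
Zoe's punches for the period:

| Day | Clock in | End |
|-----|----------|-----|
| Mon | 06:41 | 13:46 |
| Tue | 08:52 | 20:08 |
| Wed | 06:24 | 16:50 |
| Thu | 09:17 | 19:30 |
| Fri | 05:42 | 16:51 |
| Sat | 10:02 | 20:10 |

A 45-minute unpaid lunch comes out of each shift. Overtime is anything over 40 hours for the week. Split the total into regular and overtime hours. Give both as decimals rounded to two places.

Mon: 06:41–13:46 = 7 h 5 min; less 45 min break → 6 h 20 min
Tue: 08:52–20:08 = 11 h 16 min; less 45 min break → 10 h 31 min
Wed: 06:24–16:50 = 10 h 26 min; less 45 min break → 9 h 41 min
Thu: 09:17–19:30 = 10 h 13 min; less 45 min break → 9 h 28 min
Fri: 05:42–16:51 = 11 h 9 min; less 45 min break → 10 h 24 min
Sat: 10:02–20:10 = 10 h 8 min; less 45 min break → 9 h 23 min
Total worked: 55 h 47 min = 55.78 h.
Threshold 40 h → overtime 15 h 47 min, regular 40 h 0 min.

Regular 40.00 hours, overtime 15.78 hours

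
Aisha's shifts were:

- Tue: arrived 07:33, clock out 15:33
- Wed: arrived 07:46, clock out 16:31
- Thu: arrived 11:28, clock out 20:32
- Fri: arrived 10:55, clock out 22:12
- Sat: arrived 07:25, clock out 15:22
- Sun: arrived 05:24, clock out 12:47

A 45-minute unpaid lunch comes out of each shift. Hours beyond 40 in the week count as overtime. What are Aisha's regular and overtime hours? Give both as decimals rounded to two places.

Tue: 07:33–15:33 = 8 h 0 min; less 45 min break → 7 h 15 min
Wed: 07:46–16:31 = 8 h 45 min; less 45 min break → 8 h 0 min
Thu: 11:28–20:32 = 9 h 4 min; less 45 min break → 8 h 19 min
Fri: 10:55–22:12 = 11 h 17 min; less 45 min break → 10 h 32 min
Sat: 07:25–15:22 = 7 h 57 min; less 45 min break → 7 h 12 min
Sun: 05:24–12:47 = 7 h 23 min; less 45 min break → 6 h 38 min
Total worked: 47 h 56 min = 47.93 h.
Threshold 40 h → overtime 7 h 56 min, regular 40 h 0 min.

Regular 40.00 hours, overtime 7.93 hours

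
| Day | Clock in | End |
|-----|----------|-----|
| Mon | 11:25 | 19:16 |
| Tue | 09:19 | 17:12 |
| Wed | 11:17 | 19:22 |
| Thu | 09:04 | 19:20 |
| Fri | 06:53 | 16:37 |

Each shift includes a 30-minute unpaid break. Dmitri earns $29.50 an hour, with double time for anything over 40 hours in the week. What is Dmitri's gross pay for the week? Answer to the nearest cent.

Mon: 11:25–19:16 = 7 h 51 min; less 30 min break → 7 h 21 min
Tue: 09:19–17:12 = 7 h 53 min; less 30 min break → 7 h 23 min
Wed: 11:17–19:22 = 8 h 5 min; less 30 min break → 7 h 35 min
Thu: 09:04–19:20 = 10 h 16 min; less 30 min break → 9 h 46 min
Fri: 06:53–16:37 = 9 h 44 min; less 30 min break → 9 h 14 min
Total worked: 41 h 19 min = 2479 min.
Regular 40 h 0 min = 2400 min at $29.50/h; overtime 1 h 19 min = 79 min at $59.00/h.
Pay = (2400 × $29.50 + 79 × $59.00) ÷ 60 = $1257.68.

$1257.68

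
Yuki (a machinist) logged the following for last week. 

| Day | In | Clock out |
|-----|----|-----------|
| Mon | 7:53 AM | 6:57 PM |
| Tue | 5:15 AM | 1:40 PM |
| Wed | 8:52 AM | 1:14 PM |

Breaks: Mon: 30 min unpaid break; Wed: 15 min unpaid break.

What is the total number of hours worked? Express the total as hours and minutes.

23 h 6 min

Mon: 7:53 AM–6:57 PM = 11 h 4 min; less 30 min break → 10 h 34 min
Tue: 5:15 AM–1:40 PM = 8 h 25 min
Wed: 8:52 AM–1:14 PM = 4 h 22 min; less 15 min break → 4 h 7 min
Total: 10 h 34 min + 8 h 25 min + 4 h 7 min = 23 h 6 min.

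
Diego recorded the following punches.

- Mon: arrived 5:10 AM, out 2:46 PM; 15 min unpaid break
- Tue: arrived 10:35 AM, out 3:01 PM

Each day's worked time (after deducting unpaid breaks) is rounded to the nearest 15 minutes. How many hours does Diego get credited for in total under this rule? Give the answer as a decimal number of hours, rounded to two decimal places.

Mon: 5:10 AM–2:46 PM = 9 h 36 min − 15 min = 9 h 21 min → rounds to 9 h 15 min
Tue: 10:35 AM–3:01 PM = 4 h 26 min → rounds to 4 h 30 min
Total credited: 13 h 45 min.

13.75 hours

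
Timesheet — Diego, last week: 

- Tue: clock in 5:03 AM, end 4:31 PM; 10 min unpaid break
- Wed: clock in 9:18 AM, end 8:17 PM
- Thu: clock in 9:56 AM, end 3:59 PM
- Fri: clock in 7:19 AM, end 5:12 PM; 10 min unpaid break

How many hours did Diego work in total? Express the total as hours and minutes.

38 h 3 min

Tue: 5:03 AM–4:31 PM = 11 h 28 min; less 10 min break → 11 h 18 min
Wed: 9:18 AM–8:17 PM = 10 h 59 min
Thu: 9:56 AM–3:59 PM = 6 h 3 min
Fri: 7:19 AM–5:12 PM = 9 h 53 min; less 10 min break → 9 h 43 min
Total: 11 h 18 min + 10 h 59 min + 6 h 3 min + 9 h 43 min = 38 h 3 min.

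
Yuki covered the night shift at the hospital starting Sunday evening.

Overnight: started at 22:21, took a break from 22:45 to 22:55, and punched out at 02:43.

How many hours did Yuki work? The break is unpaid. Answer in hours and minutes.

4 h 12 min

Overnight: 22:21 → midnight = 1 h 39 min; midnight → 02:43 = 2 h 43 min; span 4 h 22 min; less 10 min break → 4 h 12 min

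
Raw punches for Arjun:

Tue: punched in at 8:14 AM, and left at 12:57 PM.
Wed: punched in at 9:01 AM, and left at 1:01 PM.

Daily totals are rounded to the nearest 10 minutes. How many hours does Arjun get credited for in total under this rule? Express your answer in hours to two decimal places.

Tue: 8:14 AM–12:57 PM = 4 h 43 min → rounds to 4 h 40 min
Wed: 9:01 AM–1:01 PM = 4 h 0 min → rounds to 4 h 0 min
Total credited: 8 h 40 min.

8.67 hours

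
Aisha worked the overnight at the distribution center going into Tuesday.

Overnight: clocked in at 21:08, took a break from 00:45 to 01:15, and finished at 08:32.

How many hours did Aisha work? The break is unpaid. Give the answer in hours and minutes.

Overnight: 21:08 → midnight = 2 h 52 min; midnight → 08:32 = 8 h 32 min; span 11 h 24 min; less 30 min break → 10 h 54 min

10 h 54 min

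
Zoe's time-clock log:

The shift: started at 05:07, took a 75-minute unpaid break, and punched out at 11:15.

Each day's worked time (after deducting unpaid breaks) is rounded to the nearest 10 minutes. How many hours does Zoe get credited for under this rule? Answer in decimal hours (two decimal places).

4.83 hours

The shift: 05:07–11:15 = 6 h 8 min − 75 min = 4 h 53 min → rounds to 4 h 50 min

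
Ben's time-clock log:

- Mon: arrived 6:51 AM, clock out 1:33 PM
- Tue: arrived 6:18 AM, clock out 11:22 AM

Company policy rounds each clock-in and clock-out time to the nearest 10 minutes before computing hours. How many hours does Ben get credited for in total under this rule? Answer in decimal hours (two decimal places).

Mon: in 6:51 AM→6:50 AM, out 1:33 PM→1:30 PM; 6 h 40 min
Tue: in 6:18 AM→6:20 AM, out 11:22 AM→11:20 AM; 5 h 0 min
Total credited: 11 h 40 min.

11.67 hours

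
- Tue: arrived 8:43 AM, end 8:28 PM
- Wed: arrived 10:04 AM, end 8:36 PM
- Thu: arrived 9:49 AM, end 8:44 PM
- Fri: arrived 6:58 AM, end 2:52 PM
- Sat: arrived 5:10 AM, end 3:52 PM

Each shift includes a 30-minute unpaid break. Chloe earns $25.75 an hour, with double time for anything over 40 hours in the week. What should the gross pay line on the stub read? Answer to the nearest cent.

$1508.95

Tue: 8:43 AM–8:28 PM = 11 h 45 min; less 30 min break → 11 h 15 min
Wed: 10:04 AM–8:36 PM = 10 h 32 min; less 30 min break → 10 h 2 min
Thu: 9:49 AM–8:44 PM = 10 h 55 min; less 30 min break → 10 h 25 min
Fri: 6:58 AM–2:52 PM = 7 h 54 min; less 30 min break → 7 h 24 min
Sat: 5:10 AM–3:52 PM = 10 h 42 min; less 30 min break → 10 h 12 min
Total worked: 49 h 18 min = 2958 min.
Regular 40 h 0 min = 2400 min at $25.75/h; overtime 9 h 18 min = 558 min at $51.50/h.
Pay = (2400 × $25.75 + 558 × $51.50) ÷ 60 = $1508.95.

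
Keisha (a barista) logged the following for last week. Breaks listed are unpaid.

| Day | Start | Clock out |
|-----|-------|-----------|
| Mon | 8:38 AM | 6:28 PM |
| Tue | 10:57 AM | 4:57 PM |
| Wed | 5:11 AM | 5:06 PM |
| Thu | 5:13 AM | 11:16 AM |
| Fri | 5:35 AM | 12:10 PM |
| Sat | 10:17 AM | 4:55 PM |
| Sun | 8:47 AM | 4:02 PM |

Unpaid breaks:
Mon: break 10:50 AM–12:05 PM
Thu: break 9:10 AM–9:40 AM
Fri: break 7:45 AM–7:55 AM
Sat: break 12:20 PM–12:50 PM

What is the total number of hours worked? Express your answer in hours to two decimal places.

Mon: 8:38 AM–6:28 PM = 9 h 50 min; less 75 min break → 8 h 35 min
Tue: 10:57 AM–4:57 PM = 6 h 0 min
Wed: 5:11 AM–5:06 PM = 11 h 55 min
Thu: 5:13 AM–11:16 AM = 6 h 3 min; less 30 min break → 5 h 33 min
Fri: 5:35 AM–12:10 PM = 6 h 35 min; less 10 min break → 6 h 25 min
Sat: 10:17 AM–4:55 PM = 6 h 38 min; less 30 min break → 6 h 8 min
Sun: 8:47 AM–4:02 PM = 7 h 15 min
Total: 8 h 35 min + 6 h 0 min + 11 h 55 min + 5 h 33 min + 6 h 25 min + 6 h 8 min + 7 h 15 min = 51 h 51 min.

51.85 hours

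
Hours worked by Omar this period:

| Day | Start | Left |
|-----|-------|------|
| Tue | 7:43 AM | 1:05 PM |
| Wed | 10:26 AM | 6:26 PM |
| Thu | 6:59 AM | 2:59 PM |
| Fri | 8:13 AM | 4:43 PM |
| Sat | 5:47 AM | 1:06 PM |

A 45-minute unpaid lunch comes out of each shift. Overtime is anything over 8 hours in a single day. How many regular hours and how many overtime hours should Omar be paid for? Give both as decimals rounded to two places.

Regular 33.43 hours, overtime 0.00 hours

Tue: 7:43 AM–1:05 PM = 5 h 22 min; less 45 min break → 4 h 37 min
Wed: 10:26 AM–6:26 PM = 8 h 0 min; less 45 min break → 7 h 15 min
Thu: 6:59 AM–2:59 PM = 8 h 0 min; less 45 min break → 7 h 15 min
Fri: 8:13 AM–4:43 PM = 8 h 30 min; less 45 min break → 7 h 45 min
Sat: 5:47 AM–1:06 PM = 7 h 19 min; less 45 min break → 6 h 34 min
Tue reg 4 h 37 min / OT 0 h 0 min; Wed reg 7 h 15 min / OT 0 h 0 min; Thu reg 7 h 15 min / OT 0 h 0 min; Fri reg 7 h 45 min / OT 0 h 0 min; Sat reg 6 h 34 min / OT 0 h 0 min.
Totals: regular 33 h 26 min, overtime 0 h 0 min.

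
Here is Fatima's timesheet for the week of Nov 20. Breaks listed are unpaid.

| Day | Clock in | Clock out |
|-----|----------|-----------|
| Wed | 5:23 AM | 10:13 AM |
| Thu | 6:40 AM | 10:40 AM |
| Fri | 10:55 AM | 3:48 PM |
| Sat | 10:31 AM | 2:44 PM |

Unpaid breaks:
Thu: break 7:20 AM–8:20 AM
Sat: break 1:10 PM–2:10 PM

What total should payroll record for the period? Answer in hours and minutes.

15 h 56 min

Wed: 5:23 AM–10:13 AM = 4 h 50 min
Thu: 6:40 AM–10:40 AM = 4 h 0 min; less 60 min break → 3 h 0 min
Fri: 10:55 AM–3:48 PM = 4 h 53 min
Sat: 10:31 AM–2:44 PM = 4 h 13 min; less 60 min break → 3 h 13 min
Total: 4 h 50 min + 3 h 0 min + 4 h 53 min + 3 h 13 min = 15 h 56 min.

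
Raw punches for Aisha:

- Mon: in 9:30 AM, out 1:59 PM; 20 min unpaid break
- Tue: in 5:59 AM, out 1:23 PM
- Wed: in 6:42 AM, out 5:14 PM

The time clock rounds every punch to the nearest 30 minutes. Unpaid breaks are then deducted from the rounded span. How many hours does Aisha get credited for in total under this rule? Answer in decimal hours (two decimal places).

22.17 hours

Mon: in 9:30 AM→9:30 AM, out 1:59 PM→2:00 PM; 4 h 30 min − 20 min = 4 h 10 min
Tue: in 5:59 AM→6:00 AM, out 1:23 PM→1:30 PM; 7 h 30 min
Wed: in 6:42 AM→6:30 AM, out 5:14 PM→5:00 PM; 10 h 30 min
Total credited: 22 h 10 min.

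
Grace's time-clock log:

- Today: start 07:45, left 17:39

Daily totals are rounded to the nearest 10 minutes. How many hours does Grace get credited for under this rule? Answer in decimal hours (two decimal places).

9.83 hours

Today: 07:45–17:39 = 9 h 54 min → rounds to 9 h 50 min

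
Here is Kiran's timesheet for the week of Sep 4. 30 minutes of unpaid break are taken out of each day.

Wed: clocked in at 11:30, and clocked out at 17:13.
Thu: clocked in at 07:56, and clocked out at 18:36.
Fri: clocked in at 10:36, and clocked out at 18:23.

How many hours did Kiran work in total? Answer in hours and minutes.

Wed: 11:30–17:13 = 5 h 43 min; less 30 min break → 5 h 13 min
Thu: 07:56–18:36 = 10 h 40 min; less 30 min break → 10 h 10 min
Fri: 10:36–18:23 = 7 h 47 min; less 30 min break → 7 h 17 min
Total: 5 h 13 min + 10 h 10 min + 7 h 17 min = 22 h 40 min.

22 h 40 min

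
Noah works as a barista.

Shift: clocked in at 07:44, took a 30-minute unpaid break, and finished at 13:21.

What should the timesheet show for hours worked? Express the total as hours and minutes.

Shift: 07:44–13:21 = 5 h 37 min; less 30 min break → 5 h 7 min

5 h 7 min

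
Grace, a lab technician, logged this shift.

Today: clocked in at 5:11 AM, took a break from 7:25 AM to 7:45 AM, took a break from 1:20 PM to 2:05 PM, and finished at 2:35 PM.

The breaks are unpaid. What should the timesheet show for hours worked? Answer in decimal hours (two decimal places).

8.32 hours

Today: 5:11 AM–2:35 PM = 9 h 24 min; less 65 min break → 8 h 19 min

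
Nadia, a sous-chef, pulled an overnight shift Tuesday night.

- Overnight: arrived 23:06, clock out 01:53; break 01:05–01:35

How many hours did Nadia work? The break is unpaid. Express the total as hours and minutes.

Overnight: 23:06 → midnight = 0 h 54 min; midnight → 01:53 = 1 h 53 min; span 2 h 47 min; less 30 min break → 2 h 17 min

2 h 17 min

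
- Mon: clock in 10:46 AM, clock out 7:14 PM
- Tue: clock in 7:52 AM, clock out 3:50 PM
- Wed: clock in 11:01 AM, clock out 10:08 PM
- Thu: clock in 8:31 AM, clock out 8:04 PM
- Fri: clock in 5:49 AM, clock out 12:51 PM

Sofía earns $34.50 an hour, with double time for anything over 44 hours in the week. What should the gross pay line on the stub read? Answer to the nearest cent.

Mon: 10:46 AM–7:14 PM = 8 h 28 min
Tue: 7:52 AM–3:50 PM = 7 h 58 min
Wed: 11:01 AM–10:08 PM = 11 h 7 min
Thu: 8:31 AM–8:04 PM = 11 h 33 min
Fri: 5:49 AM–12:51 PM = 7 h 2 min
Total worked: 46 h 8 min = 2768 min.
Regular 44 h 0 min = 2640 min at $34.50/h; overtime 2 h 8 min = 128 min at $69.00/h.
Pay = (2640 × $34.50 + 128 × $69.00) ÷ 60 = $1665.20.

$1665.20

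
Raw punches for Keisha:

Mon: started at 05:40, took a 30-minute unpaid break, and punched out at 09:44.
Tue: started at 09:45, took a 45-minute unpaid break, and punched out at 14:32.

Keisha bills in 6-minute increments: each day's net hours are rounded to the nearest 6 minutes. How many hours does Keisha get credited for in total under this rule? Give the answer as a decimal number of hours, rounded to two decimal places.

7.60 hours

Mon: 05:40–09:44 = 4 h 4 min − 30 min = 3 h 34 min → rounds to 3 h 36 min
Tue: 09:45–14:32 = 4 h 47 min − 45 min = 4 h 2 min → rounds to 4 h 0 min
Total credited: 7 h 36 min.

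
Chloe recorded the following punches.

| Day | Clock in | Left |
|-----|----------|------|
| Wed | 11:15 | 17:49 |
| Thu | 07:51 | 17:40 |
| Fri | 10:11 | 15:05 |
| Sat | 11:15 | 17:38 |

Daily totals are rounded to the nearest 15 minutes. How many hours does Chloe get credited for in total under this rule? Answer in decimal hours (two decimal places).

Wed: 11:15–17:49 = 6 h 34 min → rounds to 6 h 30 min
Thu: 07:51–17:40 = 9 h 49 min → rounds to 9 h 45 min
Fri: 10:11–15:05 = 4 h 54 min → rounds to 5 h 0 min
Sat: 11:15–17:38 = 6 h 23 min → rounds to 6 h 30 min
Total credited: 27 h 45 min.

27.75 hours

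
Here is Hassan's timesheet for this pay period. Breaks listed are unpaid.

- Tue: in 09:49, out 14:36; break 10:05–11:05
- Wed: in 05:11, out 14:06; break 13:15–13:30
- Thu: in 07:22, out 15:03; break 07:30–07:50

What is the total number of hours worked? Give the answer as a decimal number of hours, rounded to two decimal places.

Tue: 09:49–14:36 = 4 h 47 min; less 60 min break → 3 h 47 min
Wed: 05:11–14:06 = 8 h 55 min; less 15 min break → 8 h 40 min
Thu: 07:22–15:03 = 7 h 41 min; less 20 min break → 7 h 21 min
Total: 3 h 47 min + 8 h 40 min + 7 h 21 min = 19 h 48 min.

19.80 hours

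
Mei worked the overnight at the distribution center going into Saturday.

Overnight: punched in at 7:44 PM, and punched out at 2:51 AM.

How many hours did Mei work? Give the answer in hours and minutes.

7 h 7 min

Overnight: 7:44 PM → midnight = 4 h 16 min; midnight → 2:51 AM = 2 h 51 min; span 7 h 7 min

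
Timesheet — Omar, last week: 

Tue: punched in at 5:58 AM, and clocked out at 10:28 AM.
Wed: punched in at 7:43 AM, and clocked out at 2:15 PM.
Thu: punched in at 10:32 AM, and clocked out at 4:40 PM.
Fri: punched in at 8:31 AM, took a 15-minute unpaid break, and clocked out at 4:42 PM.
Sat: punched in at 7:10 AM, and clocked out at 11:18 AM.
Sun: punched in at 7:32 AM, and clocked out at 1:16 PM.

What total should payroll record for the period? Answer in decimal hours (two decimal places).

34.97 hours

Tue: 5:58 AM–10:28 AM = 4 h 30 min
Wed: 7:43 AM–2:15 PM = 6 h 32 min
Thu: 10:32 AM–4:40 PM = 6 h 8 min
Fri: 8:31 AM–4:42 PM = 8 h 11 min; less 15 min break → 7 h 56 min
Sat: 7:10 AM–11:18 AM = 4 h 8 min
Sun: 7:32 AM–1:16 PM = 5 h 44 min
Total: 4 h 30 min + 6 h 32 min + 6 h 8 min + 7 h 56 min + 4 h 8 min + 5 h 44 min = 34 h 58 min.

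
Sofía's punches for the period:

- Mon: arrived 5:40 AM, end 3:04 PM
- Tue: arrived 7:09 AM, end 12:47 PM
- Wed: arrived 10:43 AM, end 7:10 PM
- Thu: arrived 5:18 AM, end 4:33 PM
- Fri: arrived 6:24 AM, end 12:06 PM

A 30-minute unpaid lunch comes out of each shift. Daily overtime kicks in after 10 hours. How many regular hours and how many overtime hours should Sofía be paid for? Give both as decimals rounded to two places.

Mon: 5:40 AM–3:04 PM = 9 h 24 min; less 30 min break → 8 h 54 min
Tue: 7:09 AM–12:47 PM = 5 h 38 min; less 30 min break → 5 h 8 min
Wed: 10:43 AM–7:10 PM = 8 h 27 min; less 30 min break → 7 h 57 min
Thu: 5:18 AM–4:33 PM = 11 h 15 min; less 30 min break → 10 h 45 min
Fri: 6:24 AM–12:06 PM = 5 h 42 min; less 30 min break → 5 h 12 min
Mon reg 8 h 54 min / OT 0 h 0 min; Tue reg 5 h 8 min / OT 0 h 0 min; Wed reg 7 h 57 min / OT 0 h 0 min; Thu reg 10 h 0 min / OT 0 h 45 min; Fri reg 5 h 12 min / OT 0 h 0 min.
Totals: regular 37 h 11 min, overtime 0 h 45 min.

Regular 37.18 hours, overtime 0.75 hours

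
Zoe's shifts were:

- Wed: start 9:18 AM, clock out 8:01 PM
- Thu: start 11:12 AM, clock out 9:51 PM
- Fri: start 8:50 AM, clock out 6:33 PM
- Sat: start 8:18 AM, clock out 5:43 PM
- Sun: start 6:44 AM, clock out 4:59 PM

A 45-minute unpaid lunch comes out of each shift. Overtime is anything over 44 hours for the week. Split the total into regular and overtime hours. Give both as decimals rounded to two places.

Regular 44.00 hours, overtime 3.00 hours

Wed: 9:18 AM–8:01 PM = 10 h 43 min; less 45 min break → 9 h 58 min
Thu: 11:12 AM–9:51 PM = 10 h 39 min; less 45 min break → 9 h 54 min
Fri: 8:50 AM–6:33 PM = 9 h 43 min; less 45 min break → 8 h 58 min
Sat: 8:18 AM–5:43 PM = 9 h 25 min; less 45 min break → 8 h 40 min
Sun: 6:44 AM–4:59 PM = 10 h 15 min; less 45 min break → 9 h 30 min
Total worked: 47 h 0 min = 47.00 h.
Threshold 44 h → overtime 3 h 0 min, regular 44 h 0 min.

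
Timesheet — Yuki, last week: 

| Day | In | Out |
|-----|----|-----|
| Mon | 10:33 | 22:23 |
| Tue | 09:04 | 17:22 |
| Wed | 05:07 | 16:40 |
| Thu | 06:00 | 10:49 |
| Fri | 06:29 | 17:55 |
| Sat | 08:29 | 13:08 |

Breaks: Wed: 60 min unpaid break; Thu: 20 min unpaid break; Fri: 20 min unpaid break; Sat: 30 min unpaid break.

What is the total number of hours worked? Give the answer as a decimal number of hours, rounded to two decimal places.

50.42 hours

Mon: 10:33–22:23 = 11 h 50 min
Tue: 09:04–17:22 = 8 h 18 min
Wed: 05:07–16:40 = 11 h 33 min; less 60 min break → 10 h 33 min
Thu: 06:00–10:49 = 4 h 49 min; less 20 min break → 4 h 29 min
Fri: 06:29–17:55 = 11 h 26 min; less 20 min break → 11 h 6 min
Sat: 08:29–13:08 = 4 h 39 min; less 30 min break → 4 h 9 min
Total: 11 h 50 min + 8 h 18 min + 10 h 33 min + 4 h 29 min + 11 h 6 min + 4 h 9 min = 50 h 25 min.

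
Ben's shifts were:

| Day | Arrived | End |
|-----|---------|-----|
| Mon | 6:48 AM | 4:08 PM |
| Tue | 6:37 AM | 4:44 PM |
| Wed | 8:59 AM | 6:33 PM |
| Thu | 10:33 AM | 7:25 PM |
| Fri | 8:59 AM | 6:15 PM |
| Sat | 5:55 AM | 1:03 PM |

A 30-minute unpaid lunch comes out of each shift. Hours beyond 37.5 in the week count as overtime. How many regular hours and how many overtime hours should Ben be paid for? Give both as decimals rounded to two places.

Regular 37.50 hours, overtime 13.78 hours

Mon: 6:48 AM–4:08 PM = 9 h 20 min; less 30 min break → 8 h 50 min
Tue: 6:37 AM–4:44 PM = 10 h 7 min; less 30 min break → 9 h 37 min
Wed: 8:59 AM–6:33 PM = 9 h 34 min; less 30 min break → 9 h 4 min
Thu: 10:33 AM–7:25 PM = 8 h 52 min; less 30 min break → 8 h 22 min
Fri: 8:59 AM–6:15 PM = 9 h 16 min; less 30 min break → 8 h 46 min
Sat: 5:55 AM–1:03 PM = 7 h 8 min; less 30 min break → 6 h 38 min
Total worked: 51 h 17 min = 51.28 h.
Threshold 37.5 h → overtime 13 h 47 min, regular 37 h 30 min.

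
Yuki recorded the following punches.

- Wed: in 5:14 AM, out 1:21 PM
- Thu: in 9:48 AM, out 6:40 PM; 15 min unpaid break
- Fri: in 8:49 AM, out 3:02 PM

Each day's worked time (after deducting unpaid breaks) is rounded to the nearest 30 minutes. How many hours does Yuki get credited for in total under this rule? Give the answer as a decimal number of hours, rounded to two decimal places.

Wed: 5:14 AM–1:21 PM = 8 h 7 min → rounds to 8 h 0 min
Thu: 9:48 AM–6:40 PM = 8 h 52 min − 15 min = 8 h 37 min → rounds to 8 h 30 min
Fri: 8:49 AM–3:02 PM = 6 h 13 min → rounds to 6 h 0 min
Total credited: 22 h 30 min.

22.50 hours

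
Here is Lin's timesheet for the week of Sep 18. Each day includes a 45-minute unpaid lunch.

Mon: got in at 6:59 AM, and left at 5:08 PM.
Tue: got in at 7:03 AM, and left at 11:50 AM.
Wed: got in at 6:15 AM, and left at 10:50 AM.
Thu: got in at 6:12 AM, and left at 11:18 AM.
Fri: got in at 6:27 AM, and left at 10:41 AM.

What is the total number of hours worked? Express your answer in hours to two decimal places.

25.10 hours

Mon: 6:59 AM–5:08 PM = 10 h 9 min; less 45 min break → 9 h 24 min
Tue: 7:03 AM–11:50 AM = 4 h 47 min; less 45 min break → 4 h 2 min
Wed: 6:15 AM–10:50 AM = 4 h 35 min; less 45 min break → 3 h 50 min
Thu: 6:12 AM–11:18 AM = 5 h 6 min; less 45 min break → 4 h 21 min
Fri: 6:27 AM–10:41 AM = 4 h 14 min; less 45 min break → 3 h 29 min
Total: 9 h 24 min + 4 h 2 min + 3 h 50 min + 4 h 21 min + 3 h 29 min = 25 h 6 min.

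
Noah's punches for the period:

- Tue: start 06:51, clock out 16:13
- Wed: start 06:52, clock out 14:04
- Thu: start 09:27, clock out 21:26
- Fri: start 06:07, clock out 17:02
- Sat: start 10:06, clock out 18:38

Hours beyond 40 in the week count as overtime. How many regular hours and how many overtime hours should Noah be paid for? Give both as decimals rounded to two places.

Regular 40.00 hours, overtime 8.00 hours

Tue: 06:51–16:13 = 9 h 22 min
Wed: 06:52–14:04 = 7 h 12 min
Thu: 09:27–21:26 = 11 h 59 min
Fri: 06:07–17:02 = 10 h 55 min
Sat: 10:06–18:38 = 8 h 32 min
Total worked: 48 h 0 min = 48.00 h.
Threshold 40 h → overtime 8 h 0 min, regular 40 h 0 min.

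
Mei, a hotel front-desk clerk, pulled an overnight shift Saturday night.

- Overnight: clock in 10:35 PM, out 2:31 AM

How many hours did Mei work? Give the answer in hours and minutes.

Overnight: 10:35 PM → midnight = 1 h 25 min; midnight → 2:31 AM = 2 h 31 min; span 3 h 56 min

3 h 56 min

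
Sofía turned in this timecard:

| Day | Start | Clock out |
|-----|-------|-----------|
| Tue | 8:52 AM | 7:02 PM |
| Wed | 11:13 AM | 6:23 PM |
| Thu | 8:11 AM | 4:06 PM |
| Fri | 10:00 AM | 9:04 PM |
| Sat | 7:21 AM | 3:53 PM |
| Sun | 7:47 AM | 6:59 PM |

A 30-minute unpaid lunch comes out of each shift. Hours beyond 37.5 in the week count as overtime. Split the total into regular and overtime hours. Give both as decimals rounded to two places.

Regular 37.50 hours, overtime 15.55 hours

Tue: 8:52 AM–7:02 PM = 10 h 10 min; less 30 min break → 9 h 40 min
Wed: 11:13 AM–6:23 PM = 7 h 10 min; less 30 min break → 6 h 40 min
Thu: 8:11 AM–4:06 PM = 7 h 55 min; less 30 min break → 7 h 25 min
Fri: 10:00 AM–9:04 PM = 11 h 4 min; less 30 min break → 10 h 34 min
Sat: 7:21 AM–3:53 PM = 8 h 32 min; less 30 min break → 8 h 2 min
Sun: 7:47 AM–6:59 PM = 11 h 12 min; less 30 min break → 10 h 42 min
Total worked: 53 h 3 min = 53.05 h.
Threshold 37.5 h → overtime 15 h 33 min, regular 37 h 30 min.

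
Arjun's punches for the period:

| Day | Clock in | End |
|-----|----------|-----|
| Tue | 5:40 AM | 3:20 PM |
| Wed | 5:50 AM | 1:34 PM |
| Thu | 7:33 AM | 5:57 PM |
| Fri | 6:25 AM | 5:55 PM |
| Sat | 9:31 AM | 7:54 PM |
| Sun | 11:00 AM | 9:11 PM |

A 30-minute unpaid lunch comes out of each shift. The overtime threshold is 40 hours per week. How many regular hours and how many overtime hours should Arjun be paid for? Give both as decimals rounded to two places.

Regular 40.00 hours, overtime 16.87 hours

Tue: 5:40 AM–3:20 PM = 9 h 40 min; less 30 min break → 9 h 10 min
Wed: 5:50 AM–1:34 PM = 7 h 44 min; less 30 min break → 7 h 14 min
Thu: 7:33 AM–5:57 PM = 10 h 24 min; less 30 min break → 9 h 54 min
Fri: 6:25 AM–5:55 PM = 11 h 30 min; less 30 min break → 11 h 0 min
Sat: 9:31 AM–7:54 PM = 10 h 23 min; less 30 min break → 9 h 53 min
Sun: 11:00 AM–9:11 PM = 10 h 11 min; less 30 min break → 9 h 41 min
Total worked: 56 h 52 min = 56.87 h.
Threshold 40 h → overtime 16 h 52 min, regular 40 h 0 min.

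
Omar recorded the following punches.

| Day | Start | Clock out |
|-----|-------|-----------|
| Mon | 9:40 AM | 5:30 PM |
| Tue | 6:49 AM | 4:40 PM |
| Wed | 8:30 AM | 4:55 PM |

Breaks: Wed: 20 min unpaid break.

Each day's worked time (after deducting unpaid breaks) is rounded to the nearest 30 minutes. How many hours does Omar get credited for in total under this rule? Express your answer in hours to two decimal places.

26.00 hours

Mon: 9:40 AM–5:30 PM = 7 h 50 min → rounds to 8 h 0 min
Tue: 6:49 AM–4:40 PM = 9 h 51 min → rounds to 10 h 0 min
Wed: 8:30 AM–4:55 PM = 8 h 25 min − 20 min = 8 h 5 min → rounds to 8 h 0 min
Total credited: 26 h 0 min.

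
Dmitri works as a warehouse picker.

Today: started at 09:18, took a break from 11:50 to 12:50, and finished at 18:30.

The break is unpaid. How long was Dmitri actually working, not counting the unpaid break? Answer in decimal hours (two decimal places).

8.20 hours

Today: 09:18–18:30 = 9 h 12 min; less 60 min break → 8 h 12 min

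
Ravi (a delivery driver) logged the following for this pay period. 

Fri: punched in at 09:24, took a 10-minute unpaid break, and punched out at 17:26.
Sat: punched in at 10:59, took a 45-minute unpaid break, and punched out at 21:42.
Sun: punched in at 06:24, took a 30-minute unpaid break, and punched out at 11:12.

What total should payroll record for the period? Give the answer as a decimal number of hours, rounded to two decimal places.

Fri: 09:24–17:26 = 8 h 2 min; less 10 min break → 7 h 52 min
Sat: 10:59–21:42 = 10 h 43 min; less 45 min break → 9 h 58 min
Sun: 06:24–11:12 = 4 h 48 min; less 30 min break → 4 h 18 min
Total: 7 h 52 min + 9 h 58 min + 4 h 18 min = 22 h 8 min.

22.13 hours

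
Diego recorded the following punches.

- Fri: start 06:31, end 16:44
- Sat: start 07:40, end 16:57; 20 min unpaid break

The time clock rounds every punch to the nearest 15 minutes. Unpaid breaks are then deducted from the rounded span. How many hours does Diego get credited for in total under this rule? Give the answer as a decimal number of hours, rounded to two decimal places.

Fri: in 06:31→06:30, out 16:44→16:45; 10 h 15 min
Sat: in 07:40→07:45, out 16:57→17:00; 9 h 15 min − 20 min = 8 h 55 min
Total credited: 19 h 10 min.

19.17 hours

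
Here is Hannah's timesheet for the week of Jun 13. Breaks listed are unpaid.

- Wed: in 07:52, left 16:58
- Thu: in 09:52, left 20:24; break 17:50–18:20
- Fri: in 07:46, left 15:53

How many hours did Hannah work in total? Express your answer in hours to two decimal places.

Wed: 07:52–16:58 = 9 h 6 min
Thu: 09:52–20:24 = 10 h 32 min; less 30 min break → 10 h 2 min
Fri: 07:46–15:53 = 8 h 7 min
Total: 9 h 6 min + 10 h 2 min + 8 h 7 min = 27 h 15 min.

27.25 hours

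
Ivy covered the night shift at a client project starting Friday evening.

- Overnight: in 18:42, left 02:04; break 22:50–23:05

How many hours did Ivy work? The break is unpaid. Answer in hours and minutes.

Overnight: 18:42 → midnight = 5 h 18 min; midnight → 02:04 = 2 h 4 min; span 7 h 22 min; less 15 min break → 7 h 7 min

7 h 7 min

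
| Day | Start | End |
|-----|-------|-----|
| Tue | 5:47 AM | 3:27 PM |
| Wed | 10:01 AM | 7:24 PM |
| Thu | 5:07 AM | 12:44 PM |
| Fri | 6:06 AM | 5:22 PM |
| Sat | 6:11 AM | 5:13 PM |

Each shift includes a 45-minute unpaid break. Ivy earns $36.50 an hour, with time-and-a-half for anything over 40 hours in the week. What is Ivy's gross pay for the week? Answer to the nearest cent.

Tue: 5:47 AM–3:27 PM = 9 h 40 min; less 45 min break → 8 h 55 min
Wed: 10:01 AM–7:24 PM = 9 h 23 min; less 45 min break → 8 h 38 min
Thu: 5:07 AM–12:44 PM = 7 h 37 min; less 45 min break → 6 h 52 min
Fri: 6:06 AM–5:22 PM = 11 h 16 min; less 45 min break → 10 h 31 min
Sat: 6:11 AM–5:13 PM = 11 h 2 min; less 45 min break → 10 h 17 min
Total worked: 45 h 13 min = 2713 min.
Regular 40 h 0 min = 2400 min at $36.50/h; overtime 5 h 13 min = 313 min at $54.75/h.
Pay = (2400 × $36.50 + 313 × $54.75) ÷ 60 = $1745.61.

$1745.61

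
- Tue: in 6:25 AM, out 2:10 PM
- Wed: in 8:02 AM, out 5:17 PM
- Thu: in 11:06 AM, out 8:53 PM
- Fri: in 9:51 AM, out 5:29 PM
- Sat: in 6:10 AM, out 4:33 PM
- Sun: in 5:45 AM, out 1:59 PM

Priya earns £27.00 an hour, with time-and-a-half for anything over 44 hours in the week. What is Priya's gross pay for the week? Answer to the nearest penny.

£1553.85

Tue: 6:25 AM–2:10 PM = 7 h 45 min
Wed: 8:02 AM–5:17 PM = 9 h 15 min
Thu: 11:06 AM–8:53 PM = 9 h 47 min
Fri: 9:51 AM–5:29 PM = 7 h 38 min
Sat: 6:10 AM–4:33 PM = 10 h 23 min
Sun: 5:45 AM–1:59 PM = 8 h 14 min
Total worked: 53 h 2 min = 3182 min.
Regular 44 h 0 min = 2640 min at £27.00/h; overtime 9 h 2 min = 542 min at £40.50/h.
Pay = (2640 × £27.00 + 542 × £40.50) ÷ 60 = £1553.85.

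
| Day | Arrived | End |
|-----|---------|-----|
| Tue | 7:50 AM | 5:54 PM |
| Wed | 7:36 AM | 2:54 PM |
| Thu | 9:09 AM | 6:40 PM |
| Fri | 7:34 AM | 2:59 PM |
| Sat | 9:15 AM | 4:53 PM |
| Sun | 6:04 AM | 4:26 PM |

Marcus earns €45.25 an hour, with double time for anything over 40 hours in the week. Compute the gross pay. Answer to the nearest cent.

Tue: 7:50 AM–5:54 PM = 10 h 4 min
Wed: 7:36 AM–2:54 PM = 7 h 18 min
Thu: 9:09 AM–6:40 PM = 9 h 31 min
Fri: 7:34 AM–2:59 PM = 7 h 25 min
Sat: 9:15 AM–4:53 PM = 7 h 38 min
Sun: 6:04 AM–4:26 PM = 10 h 22 min
Total worked: 52 h 18 min = 3138 min.
Regular 40 h 0 min = 2400 min at €45.25/h; overtime 12 h 18 min = 738 min at €90.50/h.
Pay = (2400 × €45.25 + 738 × €90.50) ÷ 60 = €2923.15.

€2923.15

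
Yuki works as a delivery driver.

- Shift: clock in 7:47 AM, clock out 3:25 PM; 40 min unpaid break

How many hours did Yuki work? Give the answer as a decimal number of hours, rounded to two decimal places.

Shift: 7:47 AM–3:25 PM = 7 h 38 min; less 40 min break → 6 h 58 min

6.97 hours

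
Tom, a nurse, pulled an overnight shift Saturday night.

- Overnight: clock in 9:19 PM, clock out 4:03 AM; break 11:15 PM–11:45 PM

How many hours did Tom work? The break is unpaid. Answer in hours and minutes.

Overnight: 9:19 PM → midnight = 2 h 41 min; midnight → 4:03 AM = 4 h 3 min; span 6 h 44 min; less 30 min break → 6 h 14 min

6 h 14 min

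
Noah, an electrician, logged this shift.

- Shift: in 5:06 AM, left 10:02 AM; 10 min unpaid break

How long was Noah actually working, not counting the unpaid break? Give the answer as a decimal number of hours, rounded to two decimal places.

Shift: 5:06 AM–10:02 AM = 4 h 56 min; less 10 min break → 4 h 46 min

4.77 hours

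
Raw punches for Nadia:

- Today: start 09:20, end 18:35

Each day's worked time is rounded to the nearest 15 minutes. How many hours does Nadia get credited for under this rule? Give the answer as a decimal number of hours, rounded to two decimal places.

9.25 hours

Today: 09:20–18:35 = 9 h 15 min → rounds to 9 h 15 min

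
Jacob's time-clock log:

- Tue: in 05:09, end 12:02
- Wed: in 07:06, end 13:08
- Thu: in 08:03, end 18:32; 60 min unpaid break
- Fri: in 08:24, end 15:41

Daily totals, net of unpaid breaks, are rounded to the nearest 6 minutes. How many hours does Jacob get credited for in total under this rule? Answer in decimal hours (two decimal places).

Tue: 05:09–12:02 = 6 h 53 min → rounds to 6 h 54 min
Wed: 07:06–13:08 = 6 h 2 min → rounds to 6 h 0 min
Thu: 08:03–18:32 = 10 h 29 min − 60 min = 9 h 29 min → rounds to 9 h 30 min
Fri: 08:24–15:41 = 7 h 17 min → rounds to 7 h 18 min
Total credited: 29 h 42 min.

29.70 hours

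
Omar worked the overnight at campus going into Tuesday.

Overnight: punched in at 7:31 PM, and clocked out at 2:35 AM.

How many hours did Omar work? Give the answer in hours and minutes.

Overnight: 7:31 PM → midnight = 4 h 29 min; midnight → 2:35 AM = 2 h 35 min; span 7 h 4 min

7 h 4 min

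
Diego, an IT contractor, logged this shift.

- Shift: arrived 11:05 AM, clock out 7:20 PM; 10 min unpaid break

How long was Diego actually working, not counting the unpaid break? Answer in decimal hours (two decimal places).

8.08 hours

Shift: 11:05 AM–7:20 PM = 8 h 15 min; less 10 min break → 8 h 5 min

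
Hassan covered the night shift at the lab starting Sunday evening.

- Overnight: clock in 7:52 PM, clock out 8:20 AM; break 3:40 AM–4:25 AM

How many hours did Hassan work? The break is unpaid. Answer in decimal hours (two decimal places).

Overnight: 7:52 PM → midnight = 4 h 8 min; midnight → 8:20 AM = 8 h 20 min; span 12 h 28 min; less 45 min break → 11 h 43 min

11.72 hours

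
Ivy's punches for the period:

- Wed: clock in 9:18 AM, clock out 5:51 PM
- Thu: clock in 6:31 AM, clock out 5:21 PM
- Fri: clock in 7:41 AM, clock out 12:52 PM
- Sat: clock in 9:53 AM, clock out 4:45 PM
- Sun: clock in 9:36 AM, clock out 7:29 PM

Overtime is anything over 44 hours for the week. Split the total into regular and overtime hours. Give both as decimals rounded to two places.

Wed: 9:18 AM–5:51 PM = 8 h 33 min
Thu: 6:31 AM–5:21 PM = 10 h 50 min
Fri: 7:41 AM–12:52 PM = 5 h 11 min
Sat: 9:53 AM–4:45 PM = 6 h 52 min
Sun: 9:36 AM–7:29 PM = 9 h 53 min
Total worked: 41 h 19 min = 41.32 h.
Threshold 44 h → overtime 0 h 0 min, regular 41 h 19 min.

Regular 41.32 hours, overtime 0.00 hours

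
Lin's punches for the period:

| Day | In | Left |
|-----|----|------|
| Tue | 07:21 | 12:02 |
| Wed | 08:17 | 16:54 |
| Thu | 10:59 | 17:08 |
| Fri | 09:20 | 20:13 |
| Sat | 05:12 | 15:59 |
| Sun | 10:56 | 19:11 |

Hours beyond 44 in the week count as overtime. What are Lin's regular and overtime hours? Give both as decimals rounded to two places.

Regular 44.00 hours, overtime 5.37 hours

Tue: 07:21–12:02 = 4 h 41 min
Wed: 08:17–16:54 = 8 h 37 min
Thu: 10:59–17:08 = 6 h 9 min
Fri: 09:20–20:13 = 10 h 53 min
Sat: 05:12–15:59 = 10 h 47 min
Sun: 10:56–19:11 = 8 h 15 min
Total worked: 49 h 22 min = 49.37 h.
Threshold 44 h → overtime 5 h 22 min, regular 44 h 0 min.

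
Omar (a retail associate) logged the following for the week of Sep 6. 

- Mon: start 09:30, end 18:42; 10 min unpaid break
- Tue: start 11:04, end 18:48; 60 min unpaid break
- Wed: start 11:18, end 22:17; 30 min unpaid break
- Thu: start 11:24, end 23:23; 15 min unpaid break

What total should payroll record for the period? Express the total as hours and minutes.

Mon: 09:30–18:42 = 9 h 12 min; less 10 min break → 9 h 2 min
Tue: 11:04–18:48 = 7 h 44 min; less 60 min break → 6 h 44 min
Wed: 11:18–22:17 = 10 h 59 min; less 30 min break → 10 h 29 min
Thu: 11:24–23:23 = 11 h 59 min; less 15 min break → 11 h 44 min
Total: 9 h 2 min + 6 h 44 min + 10 h 29 min + 11 h 44 min = 37 h 59 min.

37 h 59 min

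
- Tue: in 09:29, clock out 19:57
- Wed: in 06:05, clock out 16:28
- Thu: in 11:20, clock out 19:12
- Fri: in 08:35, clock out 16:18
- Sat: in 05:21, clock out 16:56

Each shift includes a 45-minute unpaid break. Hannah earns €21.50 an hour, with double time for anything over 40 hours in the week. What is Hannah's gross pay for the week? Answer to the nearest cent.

Tue: 09:29–19:57 = 10 h 28 min; less 45 min break → 9 h 43 min
Wed: 06:05–16:28 = 10 h 23 min; less 45 min break → 9 h 38 min
Thu: 11:20–19:12 = 7 h 52 min; less 45 min break → 7 h 7 min
Fri: 08:35–16:18 = 7 h 43 min; less 45 min break → 6 h 58 min
Sat: 05:21–16:56 = 11 h 35 min; less 45 min break → 10 h 50 min
Total worked: 44 h 16 min = 2656 min.
Regular 40 h 0 min = 2400 min at €21.50/h; overtime 4 h 16 min = 256 min at €43.00/h.
Pay = (2400 × €21.50 + 256 × €43.00) ÷ 60 = €1043.47.

€1043.47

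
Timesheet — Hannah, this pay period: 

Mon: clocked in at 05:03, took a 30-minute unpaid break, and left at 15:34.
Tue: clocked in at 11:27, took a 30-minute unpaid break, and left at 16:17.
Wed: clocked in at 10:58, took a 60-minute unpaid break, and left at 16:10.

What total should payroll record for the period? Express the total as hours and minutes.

Mon: 05:03–15:34 = 10 h 31 min; less 30 min break → 10 h 1 min
Tue: 11:27–16:17 = 4 h 50 min; less 30 min break → 4 h 20 min
Wed: 10:58–16:10 = 5 h 12 min; less 60 min break → 4 h 12 min
Total: 10 h 1 min + 4 h 20 min + 4 h 12 min = 18 h 33 min.

18 h 33 min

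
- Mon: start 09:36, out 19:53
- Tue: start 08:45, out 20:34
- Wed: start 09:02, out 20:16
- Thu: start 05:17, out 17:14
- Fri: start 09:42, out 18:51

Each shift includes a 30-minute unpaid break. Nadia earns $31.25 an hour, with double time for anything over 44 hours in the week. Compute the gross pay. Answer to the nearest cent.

Mon: 09:36–19:53 = 10 h 17 min; less 30 min break → 9 h 47 min
Tue: 08:45–20:34 = 11 h 49 min; less 30 min break → 11 h 19 min
Wed: 09:02–20:16 = 11 h 14 min; less 30 min break → 10 h 44 min
Thu: 05:17–17:14 = 11 h 57 min; less 30 min break → 11 h 27 min
Fri: 09:42–18:51 = 9 h 9 min; less 30 min break → 8 h 39 min
Total worked: 51 h 56 min = 3116 min.
Regular 44 h 0 min = 2640 min at $31.25/h; overtime 7 h 56 min = 476 min at $62.50/h.
Pay = (2640 × $31.25 + 476 × $62.50) ÷ 60 = $1870.83.

$1870.83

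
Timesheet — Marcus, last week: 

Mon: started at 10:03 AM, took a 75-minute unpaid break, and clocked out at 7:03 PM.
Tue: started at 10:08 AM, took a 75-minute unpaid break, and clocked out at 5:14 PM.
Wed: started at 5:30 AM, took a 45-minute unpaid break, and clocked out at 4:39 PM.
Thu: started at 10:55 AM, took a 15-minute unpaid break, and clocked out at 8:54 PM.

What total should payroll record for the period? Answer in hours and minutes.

33 h 44 min

Mon: 10:03 AM–7:03 PM = 9 h 0 min; less 75 min break → 7 h 45 min
Tue: 10:08 AM–5:14 PM = 7 h 6 min; less 75 min break → 5 h 51 min
Wed: 5:30 AM–4:39 PM = 11 h 9 min; less 45 min break → 10 h 24 min
Thu: 10:55 AM–8:54 PM = 9 h 59 min; less 15 min break → 9 h 44 min
Total: 7 h 45 min + 5 h 51 min + 10 h 24 min + 9 h 44 min = 33 h 44 min.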